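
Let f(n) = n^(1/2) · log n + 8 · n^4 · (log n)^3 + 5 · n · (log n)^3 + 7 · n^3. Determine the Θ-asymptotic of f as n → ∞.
f(n) ∈ Θ(n^4 · (log n)^3)

Compare the terms by growth order. For large n, n^a · (log n)^b dominates n^a' · (log n)^b' iff a > a', or (a = a' and b > b'). Ranking the 4 terms shows the dominant one is 8 · n^4 · (log n)^3. Hence f(n) ∈ Θ(n^4 · (log n)^3).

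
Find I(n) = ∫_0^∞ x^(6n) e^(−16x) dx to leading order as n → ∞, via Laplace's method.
I(n) ~ (sqrt(2π·6n) / 16) · (6n/(16e))^(6n)

Write the integrand as exp(6n ln x − 16x) and set f(x) = 6n ln x − 16x. Then f'(x) = 6n/x − 16 = 0 at x* = 6n/16, and f''(x*) = −6n/x*^2 = −16^2/(6n). Laplace's method (interior maximum) gives
  I(n) ~ e^(f(x*)) · sqrt(2π / |f''(x*)|)
        = exp(6n ln(6n/16) − 6n) · sqrt(2π · 6n / 16^2)
        = (6n/16)^(6n) e^(−6n) · sqrt(2π·6n) / 16
        = (sqrt(2π·6n) / 16) · (6n/(16e))^(6n).
This matches Γ(6n+1)/16^(6n+1) with Stirling applied to Γ.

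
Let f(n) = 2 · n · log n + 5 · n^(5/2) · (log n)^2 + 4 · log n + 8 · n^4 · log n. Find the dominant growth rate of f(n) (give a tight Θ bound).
f(n) ∈ Θ(n^4 · log n)

Compare the terms by growth order. For large n, n^a · (log n)^b dominates n^a' · (log n)^b' iff a > a', or (a = a' and b > b'). Ranking the 4 terms shows the dominant one is 8 · n^4 · log n. Hence f(n) ∈ Θ(n^4 · log n).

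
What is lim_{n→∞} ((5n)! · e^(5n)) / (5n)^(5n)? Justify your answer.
lim = ∞

Stirling: (5n)! ~ sqrt(2π·5n) · (5n/e)^(5n). Hence
  (5n)! · e^(5n) / (5n)^(5n) ~ sqrt(2π·5n) = sqrt(2π·5) · sqrt(n) → ∞.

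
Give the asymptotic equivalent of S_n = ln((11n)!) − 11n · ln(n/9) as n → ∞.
S_n ~ 11n · (ln 99 − 1) + O(ln n)

Stirling: ln((11n)!) = 11n ln(11n) − 11n + O(ln n).
  S_n = 11n ln(11n) − 11n − 11n ln(n/9) + O(ln n)
      = 11n ln(11n) − 11n ln n + 11n ln 9 − 11n + O(ln n)
      = 11n ln 11 + 11n ln 9 − 11n + O(ln n)
      = 11n (ln 99 − 1) + O(ln n).
Numerically ln(99) − 1 ≈ 3.5951.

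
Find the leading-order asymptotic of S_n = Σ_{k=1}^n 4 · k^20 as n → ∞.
S_n ~ 4 · n^21 / 21

By integral comparison (Euler-Maclaurin), Σ_{k=1}^n 4 · k^20 = 4 · ∫_0^n x^20 dx + O(n^20) = 4 · n^21/21 + O(n^20). (Equivalently, Faulhaber's formula gives the same leading term.)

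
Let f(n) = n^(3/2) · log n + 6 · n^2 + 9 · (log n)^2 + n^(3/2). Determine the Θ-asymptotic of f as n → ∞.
f(n) ∈ Θ(n^2)

Compare the terms by growth order. For large n, n^a · (log n)^b dominates n^a' · (log n)^b' iff a > a', or (a = a' and b > b'). Ranking the 4 terms shows the dominant one is 6 · n^2. Hence f(n) ∈ Θ(n^2).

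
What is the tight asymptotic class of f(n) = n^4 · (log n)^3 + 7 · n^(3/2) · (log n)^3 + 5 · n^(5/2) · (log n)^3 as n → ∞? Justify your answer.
f(n) ∈ Θ(n^4 · (log n)^3)

Compare the terms by growth order. For large n, n^a · (log n)^b dominates n^a' · (log n)^b' iff a > a', or (a = a' and b > b'). Ranking the 3 terms shows the dominant one is n^4 · (log n)^3. Hence f(n) ∈ Θ(n^4 · (log n)^3).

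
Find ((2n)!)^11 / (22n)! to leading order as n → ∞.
((2n)!)^11/(22n)! ~ ((2π·2n)^(10/2) / sqrt(11)) · 11^(−11·2n)  →  0

Write N = 2n. Stirling: N! ~ sqrt(2π N)(N/e)^N and (11N)! ~ sqrt(2π·11N)·(11N/e)^(11N).
  (N!)^11/(11N)! ~ (2π N)^(11/2) (N/e)^(11N) / [sqrt(2π·11N) (11N/e)^(11N)]
     = (2π N)^(11/2) / sqrt(2π·11N) · (N/(11N))^(11N)
     = (2π N)^((11−1)/2) / sqrt(11) · 11^(−11N).
Since 11^11 > 1, the factor 11^(−11N) decays exponentially, so the ratio → 0. Substituting N = 2n gives the stated form.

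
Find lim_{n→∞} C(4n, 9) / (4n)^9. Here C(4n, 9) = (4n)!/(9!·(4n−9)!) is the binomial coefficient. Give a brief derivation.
lim = 1/9! = 1/362880

With N = 4n → ∞: C(N, 9) / N^9 = [N(N−1)…(N−8)] / (9! · N^9) = (1/9!) · 1 · (1 − 1/(4n)) · … · (1 − 8/(4n)). Each factor → 1 as N → ∞, so the limit is 1/9! = 1/362880.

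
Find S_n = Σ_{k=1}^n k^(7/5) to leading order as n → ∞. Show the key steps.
S_n ~ (5/12) · n^(12/5)

Integral comparison: Σ_{k=1}^n k^(7/5) = ∫_0^n x^(7/5) dx + O(n^(7/5)). The integral is n^(1 + 7/5) / (1 + 7/5) = n^((7+5)/5) / ((7+5)/5) = (5/12) · n^(12/5).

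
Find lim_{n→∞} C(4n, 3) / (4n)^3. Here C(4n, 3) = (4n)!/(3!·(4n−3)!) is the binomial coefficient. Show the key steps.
lim = 1/3! = 1/6

With N = 4n → ∞: C(N, 3) / N^3 = [N(N−1)…(N−2)] / (3! · N^3) = (1/3!) · 1 · (1 − 1/(4n)) · (1 − 2/(4n)). Each factor → 1 as N → ∞, so the limit is 1/3! = 1/6.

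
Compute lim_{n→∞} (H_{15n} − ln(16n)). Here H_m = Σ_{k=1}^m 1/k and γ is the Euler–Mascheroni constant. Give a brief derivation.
lim = ln(15/16) + γ

By Euler-Maclaurin, H_m = ln m + γ + O(1/m). So
  H_{15n} − ln(16n) = ln(15n) + γ − ln(16n) + O(1/n)
                       = ln(15/16) + γ + O(1/n).
Hence the limit is ln(15/16) + γ.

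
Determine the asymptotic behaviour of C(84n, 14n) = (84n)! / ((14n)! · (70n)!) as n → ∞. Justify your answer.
C(84n, 14n) ~ (46656/3125)^(14n) · sqrt(3/(5π·14n))

Write N = 14n. Apply Stirling to each factorial:
  (6N)! ~ sqrt(2π·6N) · (6N/e)^(6N),
  N! ~ sqrt(2π N) · (N/e)^N,
  (5N)! ~ sqrt(2π·5N) · (5N/e)^(5N).
The exponential factors combine to (6N)^(6N) / (N^N · (5N)^(5N)) = 6^(6N)/5^(5N) = (6^6/5^5)^N = (46656/3125)^N.
The square-root prefactors combine to sqrt(2π·6N) / (sqrt(2π N)·sqrt(2π·5N)) = sqrt(6 / (2π·5·N)) = sqrt(3/(5π·14n)).
Substituting N = 14n: C(84n, 14n) ~ (46656/3125)^(14n) · sqrt(3/(5π·14n)).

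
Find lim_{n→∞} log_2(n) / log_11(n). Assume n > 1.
lim = ln(11) / ln(2) = log_2(11)

Change of base: log_2(n) = ln n / ln 2 and log_11(n) = ln n / ln 11. The ratio is (ln n / ln 2) · (ln 11 / ln n) = ln 11 / ln 2, a constant independent of n. So the limit is ln 11 / ln 2 = log_2(11).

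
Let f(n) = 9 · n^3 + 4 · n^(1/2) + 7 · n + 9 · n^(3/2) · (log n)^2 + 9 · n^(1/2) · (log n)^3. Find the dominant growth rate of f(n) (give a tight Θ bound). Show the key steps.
f(n) ∈ Θ(n^3)

Compare the terms by growth order. For large n, n^a · (log n)^b dominates n^a' · (log n)^b' iff a > a', or (a = a' and b > b'). Ranking the 5 terms shows the dominant one is 9 · n^3. Hence f(n) ∈ Θ(n^3).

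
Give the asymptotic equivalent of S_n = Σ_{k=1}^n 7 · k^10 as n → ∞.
S_n ~ 7 · n^11 / 11

By integral comparison (Euler-Maclaurin), Σ_{k=1}^n 7 · k^10 = 7 · ∫_0^n x^10 dx + O(n^10) = 7 · n^11/11 + O(n^10). (Equivalently, Faulhaber's formula gives the same leading term.)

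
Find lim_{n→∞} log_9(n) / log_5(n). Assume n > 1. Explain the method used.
lim = ln(5) / ln(9) = log_9(5)

Change of base: log_9(n) = ln n / ln 9 and log_5(n) = ln n / ln 5. The ratio is (ln n / ln 9) · (ln 5 / ln n) = ln 5 / ln 9, a constant independent of n. So the limit is ln 5 / ln 9 = log_9(5).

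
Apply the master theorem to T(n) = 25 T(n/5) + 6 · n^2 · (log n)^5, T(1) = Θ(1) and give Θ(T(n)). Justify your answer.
T(n) = Θ(n^2 · (log n)^6)

Here log_5 25 = 2 and f(n) = 6 · n^2 · (log n)^5 = Θ(n^(log_5 25) · (log n)^5). This is the extended Case 2 of the master theorem (f matches the critical exponent up to log factors), giving T(n) = Θ(n^(log_5 25) · (log n)^(5+1)) = Θ(n^2 · (log n)^6).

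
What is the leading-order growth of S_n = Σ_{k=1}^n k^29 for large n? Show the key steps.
S_n ~ n^30 / 30

By integral comparison (Euler-Maclaurin), Σ_{k=1}^n k^29 = ∫_0^n x^29 dx + O(n^29) = n^30/30 + O(n^29). (Equivalently, Faulhaber's formula gives the same leading term.)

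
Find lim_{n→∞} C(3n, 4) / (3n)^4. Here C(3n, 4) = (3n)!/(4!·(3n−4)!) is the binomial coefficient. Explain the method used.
lim = 1/4! = 1/24

With N = 3n → ∞: C(N, 4) / N^4 = [N(N−1)…(N−3)] / (4! · N^4) = (1/4!) · 1 · (1 − 1/(3n)) · (1 − 2/(3n)) · (1 − 3/(3n)). Each factor → 1 as N → ∞, so the limit is 1/4! = 1/24.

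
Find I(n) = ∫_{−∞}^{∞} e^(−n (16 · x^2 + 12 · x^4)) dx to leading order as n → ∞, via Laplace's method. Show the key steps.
I(n) ~ sqrt(π/(16n))

φ(x) = 16 · x^2 + 12 · x^4 has its unique global minimum at x* = 0 (since φ'(x) = 32x + 48x^3 = 0 only at x = 0 for real x with both coefficients positive, and φ → ∞ as |x| → ∞). At x* = 0, φ(0) = 0 and φ''(0) = 32. Laplace's method then gives
  I(n) ~ sqrt(2π / (n · φ''(0))) · e^(−n φ(0)) = sqrt(2π / (32n)) = sqrt(π/(16n)).
The 12 · x^4 term contributes only at subleading order (an O(1/n) relative correction).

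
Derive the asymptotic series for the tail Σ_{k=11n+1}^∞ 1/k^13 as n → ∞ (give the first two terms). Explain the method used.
Σ_{k>11n} 1/k^13 = 1/(12 · (11n)^12) − 1/(2 · (11n)^13) + O(1/(11n)^14)

Compare to the integral: ∫_{11n}^∞ x^(−13) dx = [−x^(−12)/12]_{11n}^∞ = 1/((13−1)·(11n)^12). The Euler-Maclaurin correction adds −f(11n)/2 = −1/(2·(11n)^13). Euler-Maclaurin then gives
  Σ_{k>11n} 1/k^13 = ∫_{11n}^∞ dx/x^13 − 1/(2·(11n)^13) + O(1/(11n)^14).
(Equivalently this is ζ(13) − Σ_{k≤11n} 1/k^13.)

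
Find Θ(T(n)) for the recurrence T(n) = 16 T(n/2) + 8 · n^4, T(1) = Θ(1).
T(n) = Θ(n^4 log n)

log_2 16 = 4, and f(n) = 8 · n^4 = Θ(n^(log_2 16)). This is Case 2 of the master theorem: T(n) = Θ(f(n) · log n) = Θ(n^4 log n).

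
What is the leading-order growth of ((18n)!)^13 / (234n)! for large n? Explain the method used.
((18n)!)^13/(234n)! ~ ((2π·18n)^(12/2) / sqrt(13)) · 13^(−13·18n)  →  0

Write N = 18n. Stirling: N! ~ sqrt(2π N)(N/e)^N and (13N)! ~ sqrt(2π·13N)·(13N/e)^(13N).
  (N!)^13/(13N)! ~ (2π N)^(13/2) (N/e)^(13N) / [sqrt(2π·13N) (13N/e)^(13N)]
     = (2π N)^(13/2) / sqrt(2π·13N) · (N/(13N))^(13N)
     = (2π N)^((13−1)/2) / sqrt(13) · 13^(−13N).
Since 13^13 > 1, the factor 13^(−13N) decays exponentially, so the ratio → 0. Substituting N = 18n gives the stated form.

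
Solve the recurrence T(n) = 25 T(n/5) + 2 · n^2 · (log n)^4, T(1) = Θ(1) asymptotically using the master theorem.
T(n) = Θ(n^2 · (log n)^5)

Here log_5 25 = 2 and f(n) = 2 · n^2 · (log n)^4 = Θ(n^(log_5 25) · (log n)^4). This is the extended Case 2 of the master theorem (f matches the critical exponent up to log factors), giving T(n) = Θ(n^(log_5 25) · (log n)^(4+1)) = Θ(n^2 · (log n)^5).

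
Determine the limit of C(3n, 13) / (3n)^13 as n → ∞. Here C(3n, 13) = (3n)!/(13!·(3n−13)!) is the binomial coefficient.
lim = 1/13! = 1/6227020800

With N = 3n → ∞: C(N, 13) / N^13 = [N(N−1)…(N−12)] / (13! · N^13) = (1/13!) · 1 · (1 − 1/(3n)) · … · (1 − 12/(3n)). Each factor → 1 as N → ∞, so the limit is 1/13! = 1/6227020800.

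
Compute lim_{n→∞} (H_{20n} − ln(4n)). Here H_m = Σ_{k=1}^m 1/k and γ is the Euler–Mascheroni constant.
lim = ln 5 + γ

By Euler-Maclaurin, H_m = ln m + γ + O(1/m). So
  H_{20n} − ln(4n) = ln(20n) + γ − ln(4n) + O(1/n)
                       = ln(20/4) + γ + O(1/n).
Hence the limit is ln(20/4) + γ (= ln 5).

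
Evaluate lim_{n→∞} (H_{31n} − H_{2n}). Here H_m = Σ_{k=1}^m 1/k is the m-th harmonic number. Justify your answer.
lim = ln(31/2)

Euler-Maclaurin gives H_m = ln m + γ + 1/(2m) + O(1/m^2). The γ and O(1/m) terms cancel in the difference:
  H_{31n} − H_{2n} = ln(31n) − ln(2n) + O(1/n) = ln(31/2) + O(1/n).
Hence the limit is ln(31/2).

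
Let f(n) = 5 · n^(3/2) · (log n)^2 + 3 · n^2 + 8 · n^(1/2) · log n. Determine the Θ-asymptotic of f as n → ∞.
f(n) ∈ Θ(n^2)

Compare the terms by growth order. For large n, n^a · (log n)^b dominates n^a' · (log n)^b' iff a > a', or (a = a' and b > b'). Ranking the 3 terms shows the dominant one is 3 · n^2. Hence f(n) ∈ Θ(n^2).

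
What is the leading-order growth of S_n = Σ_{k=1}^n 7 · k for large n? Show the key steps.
S_n ~ 7 · n^2 / 2

By integral comparison (Euler-Maclaurin), Σ_{k=1}^n 7 · k = 7 · ∫_0^n x^1 dx + O(n) = 7 · n^2/2 + O(n). (Equivalently, Faulhaber's formula gives the same leading term.)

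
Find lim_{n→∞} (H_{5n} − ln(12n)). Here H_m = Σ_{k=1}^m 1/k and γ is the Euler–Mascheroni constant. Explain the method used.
lim = ln(5/12) + γ

By Euler-Maclaurin, H_m = ln m + γ + O(1/m). So
  H_{5n} − ln(12n) = ln(5n) + γ − ln(12n) + O(1/n)
                       = ln(5/12) + γ + O(1/n).
Hence the limit is ln(5/12) + γ.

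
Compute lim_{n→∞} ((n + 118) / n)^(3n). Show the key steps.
lim = e^354

Rewrite as (1 + 118/n)^(3n). By the standard limit (1 + x/n)^n → e^x, we have (1 + 118/n)^n → e^118, and raising to the 3rd power gives e^354.
More precisely, ln[(1 + 118/n)^(3n)] = 3n · ln(1 + 118/n) = 3n · (118/n + O(1/n^2)) = 354 + O(1/n) → 354.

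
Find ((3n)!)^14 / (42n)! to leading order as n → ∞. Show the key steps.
((3n)!)^14/(42n)! ~ ((2π·3n)^(13/2) / sqrt(14)) · 14^(−14·3n)  →  0

Write N = 3n. Stirling: N! ~ sqrt(2π N)(N/e)^N and (14N)! ~ sqrt(2π·14N)·(14N/e)^(14N).
  (N!)^14/(14N)! ~ (2π N)^(14/2) (N/e)^(14N) / [sqrt(2π·14N) (14N/e)^(14N)]
     = (2π N)^(14/2) / sqrt(2π·14N) · (N/(14N))^(14N)
     = (2π N)^((14−1)/2) / sqrt(14) · 14^(−14N).
Since 14^14 > 1, the factor 14^(−14N) decays exponentially, so the ratio → 0. Substituting N = 3n gives the stated form.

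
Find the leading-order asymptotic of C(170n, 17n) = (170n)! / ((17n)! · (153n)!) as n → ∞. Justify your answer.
C(170n, 17n) ~ (10000000000/387420489)^(17n) · sqrt(5/(9π·17n))

Write N = 17n. Apply Stirling to each factorial:
  (10N)! ~ sqrt(2π·10N) · (10N/e)^(10N),
  N! ~ sqrt(2π N) · (N/e)^N,
  (9N)! ~ sqrt(2π·9N) · (9N/e)^(9N).
The exponential factors combine to (10N)^(10N) / (N^N · (9N)^(9N)) = 10^(10N)/9^(9N) = (10^10/9^9)^N = (10000000000/387420489)^N.
The square-root prefactors combine to sqrt(2π·10N) / (sqrt(2π N)·sqrt(2π·9N)) = sqrt(10 / (2π·9·N)) = sqrt(5/(9π·17n)).
Substituting N = 17n: C(170n, 17n) ~ (10000000000/387420489)^(17n) · sqrt(5/(9π·17n)).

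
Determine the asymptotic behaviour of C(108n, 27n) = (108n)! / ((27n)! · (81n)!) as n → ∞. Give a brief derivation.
C(108n, 27n) ~ (256/27)^(27n) · sqrt(2/(3π·27n))

Write N = 27n. Apply Stirling to each factorial:
  (4N)! ~ sqrt(2π·4N) · (4N/e)^(4N),
  N! ~ sqrt(2π N) · (N/e)^N,
  (3N)! ~ sqrt(2π·3N) · (3N/e)^(3N).
The exponential factors combine to (4N)^(4N) / (N^N · (3N)^(3N)) = 4^(4N)/3^(3N) = (4^4/3^3)^N = (256/27)^N.
The square-root prefactors combine to sqrt(2π·4N) / (sqrt(2π N)·sqrt(2π·3N)) = sqrt(4 / (2π·3·N)) = sqrt(2/(3π·27n)).
Substituting N = 27n: C(108n, 27n) ~ (256/27)^(27n) · sqrt(2/(3π·27n)).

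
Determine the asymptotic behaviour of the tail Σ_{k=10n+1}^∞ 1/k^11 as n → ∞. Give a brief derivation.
Σ_{k>10n} 1/k^11 ~ 1/(10 · (10n)^10)

Compare to the integral: ∫_{10n}^∞ x^(−11) dx = [−x^(−10)/10]_{10n}^∞ = 1/((11−1)·(10n)^10). Euler-Maclaurin then gives
  Σ_{k>10n} 1/k^11 = ∫_{10n}^∞ dx/x^11 − 1/(2·(10n)^11) + O(1/(10n)^12).
(Equivalently this is ζ(11) − Σ_{k≤10n} 1/k^11.)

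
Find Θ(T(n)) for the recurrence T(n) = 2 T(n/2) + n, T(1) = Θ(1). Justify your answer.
T(n) = Θ(n log n)

log_2 2 = 1, and f(n) = n = Θ(n^(log_2 2)). This is Case 2 of the master theorem: T(n) = Θ(f(n) · log n) = Θ(n log n).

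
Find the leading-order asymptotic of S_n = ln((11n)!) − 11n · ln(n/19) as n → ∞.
S_n ~ 11n · (ln 209 − 1) + O(ln n)

Stirling: ln((11n)!) = 11n ln(11n) − 11n + O(ln n).
  S_n = 11n ln(11n) − 11n − 11n ln(n/19) + O(ln n)
      = 11n ln(11n) − 11n ln n + 11n ln 19 − 11n + O(ln n)
      = 11n ln 11 + 11n ln 19 − 11n + O(ln n)
      = 11n (ln 209 − 1) + O(ln n).
Numerically ln(209) − 1 ≈ 4.3423.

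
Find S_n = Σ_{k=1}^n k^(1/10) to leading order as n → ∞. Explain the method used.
S_n ~ (10/11) · n^(11/10)

Integral comparison: Σ_{k=1}^n k^(1/10) = ∫_0^n x^(1/10) dx + O(n^(1/10)). The integral is n^(1 + 1/10) / (1 + 1/10) = n^((1+10)/10) / ((1+10)/10) = (10/11) · n^(11/10).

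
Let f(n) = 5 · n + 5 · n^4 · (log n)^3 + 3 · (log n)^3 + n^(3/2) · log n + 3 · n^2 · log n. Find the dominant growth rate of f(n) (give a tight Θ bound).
f(n) ∈ Θ(n^4 · (log n)^3)

Compare the terms by growth order. For large n, n^a · (log n)^b dominates n^a' · (log n)^b' iff a > a', or (a = a' and b > b'). Ranking the 5 terms shows the dominant one is 5 · n^4 · (log n)^3. Hence f(n) ∈ Θ(n^4 · (log n)^3).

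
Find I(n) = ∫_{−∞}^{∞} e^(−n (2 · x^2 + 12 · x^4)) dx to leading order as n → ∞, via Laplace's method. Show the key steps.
I(n) ~ sqrt(π/(2n))

φ(x) = 2 · x^2 + 12 · x^4 has its unique global minimum at x* = 0 (since φ'(x) = 4x + 48x^3 = 0 only at x = 0 for real x with both coefficients positive, and φ → ∞ as |x| → ∞). At x* = 0, φ(0) = 0 and φ''(0) = 4. Laplace's method then gives
  I(n) ~ sqrt(2π / (n · φ''(0))) · e^(−n φ(0)) = sqrt(2π / (4n)) = sqrt(π/(2n)).
The 12 · x^4 term contributes only at subleading order (an O(1/n) relative correction).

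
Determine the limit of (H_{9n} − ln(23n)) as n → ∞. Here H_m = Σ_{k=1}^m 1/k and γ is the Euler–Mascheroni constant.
lim = ln(9/23) + γ

By Euler-Maclaurin, H_m = ln m + γ + O(1/m). So
  H_{9n} − ln(23n) = ln(9n) + γ − ln(23n) + O(1/n)
                       = ln(9/23) + γ + O(1/n).
Hence the limit is ln(9/23) + γ.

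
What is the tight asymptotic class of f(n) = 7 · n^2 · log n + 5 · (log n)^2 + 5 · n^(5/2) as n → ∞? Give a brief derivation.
f(n) ∈ Θ(n^(5/2))

Compare the terms by growth order. For large n, n^a · (log n)^b dominates n^a' · (log n)^b' iff a > a', or (a = a' and b > b'). Ranking the 3 terms shows the dominant one is 5 · n^(5/2). Hence f(n) ∈ Θ(n^(5/2)).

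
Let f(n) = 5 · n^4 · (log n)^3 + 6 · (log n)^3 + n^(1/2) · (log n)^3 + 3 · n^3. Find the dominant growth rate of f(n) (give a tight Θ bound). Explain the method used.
f(n) ∈ Θ(n^4 · (log n)^3)

Compare the terms by growth order. For large n, n^a · (log n)^b dominates n^a' · (log n)^b' iff a > a', or (a = a' and b > b'). Ranking the 4 terms shows the dominant one is 5 · n^4 · (log n)^3. Hence f(n) ∈ Θ(n^4 · (log n)^3).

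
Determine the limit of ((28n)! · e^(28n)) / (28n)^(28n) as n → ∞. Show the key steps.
lim = ∞

Stirling: (28n)! ~ sqrt(2π·28n) · (28n/e)^(28n). Hence
  (28n)! · e^(28n) / (28n)^(28n) ~ sqrt(2π·28n) = sqrt(2π·28) · sqrt(n) → ∞.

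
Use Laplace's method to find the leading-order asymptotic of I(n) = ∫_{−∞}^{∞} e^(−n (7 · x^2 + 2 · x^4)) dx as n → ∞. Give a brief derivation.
I(n) ~ sqrt(π/(7n))

φ(x) = 7 · x^2 + 2 · x^4 has its unique global minimum at x* = 0 (since φ'(x) = 14x + 8x^3 = 0 only at x = 0 for real x with both coefficients positive, and φ → ∞ as |x| → ∞). At x* = 0, φ(0) = 0 and φ''(0) = 14. Laplace's method then gives
  I(n) ~ sqrt(2π / (n · φ''(0))) · e^(−n φ(0)) = sqrt(2π / (14n)) = sqrt(π/(7n)).
The 2 · x^4 term contributes only at subleading order (an O(1/n) relative correction).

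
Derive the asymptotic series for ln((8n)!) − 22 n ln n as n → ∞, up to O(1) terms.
ln((8n)!) − 22 n ln n = −14 n ln n + 8(ln 8 − 1) n + (1/2) ln(2π·8n) + O(1/n)

Stirling: ln((8n)!) = 8n ln(8n) − 8n + (1/2) ln(2π·8n) + O(1/n).
Expand 8n ln(8n) = 8n (ln n + ln 8) = 8n ln n + 8n ln 8.
Subtract 22n ln n: leading term is (8 − 22) n ln n = −14 n ln n. The next term is 8n ln 8 − 8n = 8(ln 8 − 1) n. Then the (1/2) ln(2π·8n) correction.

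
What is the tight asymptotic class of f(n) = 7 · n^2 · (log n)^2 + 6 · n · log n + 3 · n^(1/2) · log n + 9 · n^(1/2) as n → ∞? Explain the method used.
f(n) ∈ Θ(n^2 · (log n)^2)

Compare the terms by growth order. For large n, n^a · (log n)^b dominates n^a' · (log n)^b' iff a > a', or (a = a' and b > b'). Ranking the 4 terms shows the dominant one is 7 · n^2 · (log n)^2. Hence f(n) ∈ Θ(n^2 · (log n)^2).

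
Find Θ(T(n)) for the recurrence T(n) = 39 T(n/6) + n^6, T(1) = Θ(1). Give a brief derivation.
T(n) = Θ(n^6)

log_6 39 ≈ 2.045. f(n) = n^6 dominates n^(log_6 39) since 6 > 2.045, and the regularity condition a·f(n/b) = 39·(n/6)^6 = (39/46656)·n^6 ≤ c·f(n) holds with c = 39/46656 ≈ 0.000836 < 1. So this is Case 3: T(n) = Θ(f(n)) = Θ(n^6).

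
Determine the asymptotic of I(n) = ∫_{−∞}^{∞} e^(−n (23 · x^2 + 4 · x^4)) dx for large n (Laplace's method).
I(n) ~ sqrt(π/(23n))

φ(x) = 23 · x^2 + 4 · x^4 has its unique global minimum at x* = 0 (since φ'(x) = 46x + 16x^3 = 0 only at x = 0 for real x with both coefficients positive, and φ → ∞ as |x| → ∞). At x* = 0, φ(0) = 0 and φ''(0) = 46. Laplace's method then gives
  I(n) ~ sqrt(2π / (n · φ''(0))) · e^(−n φ(0)) = sqrt(2π / (46n)) = sqrt(π/(23n)).
The 4 · x^4 term contributes only at subleading order (an O(1/n) relative correction).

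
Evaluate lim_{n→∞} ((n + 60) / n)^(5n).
lim = e^300

Rewrite as (1 + 60/n)^(5n). By the standard limit (1 + x/n)^n → e^x, we have (1 + 60/n)^n → e^60, and raising to the 5th power gives e^300.
More precisely, ln[(1 + 60/n)^(5n)] = 5n · ln(1 + 60/n) = 5n · (60/n + O(1/n^2)) = 300 + O(1/n) → 300.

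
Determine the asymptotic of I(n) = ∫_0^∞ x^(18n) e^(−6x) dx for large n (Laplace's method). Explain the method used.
I(n) ~ (sqrt(2π·18n) / 6) · (18n/(6e))^(18n)

Write the integrand as exp(18n ln x − 6x) and set f(x) = 18n ln x − 6x. Then f'(x) = 18n/x − 6 = 0 at x* = 18n/6, and f''(x*) = −18n/x*^2 = −6^2/(18n). Laplace's method (interior maximum) gives
  I(n) ~ e^(f(x*)) · sqrt(2π / |f''(x*)|)
        = exp(18n ln(18n/6) − 18n) · sqrt(2π · 18n / 6^2)
        = (18n/6)^(18n) e^(−18n) · sqrt(2π·18n) / 6
        = (sqrt(2π·18n) / 6) · (18n/(6e))^(18n).
This matches Γ(18n+1)/6^(18n+1) with Stirling applied to Γ.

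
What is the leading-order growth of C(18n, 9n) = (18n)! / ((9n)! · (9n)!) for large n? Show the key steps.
C(18n, 9n) ~ (4)^(9n) · sqrt(1/(π·9n))

Write N = 9n. Apply Stirling to each factorial:
  (2N)! ~ sqrt(2π·2N) · (2N/e)^(2N),
  N! ~ sqrt(2π N) · (N/e)^N,
  (1N)! ~ sqrt(2π·1N) · (1N/e)^(1N).
The exponential factors combine to (2N)^(2N) / (N^N · (1N)^(1N)) = 2^(2N)/1^(1N) = (2^2/1^1)^N = (4)^N.
The square-root prefactors combine to sqrt(2π·2N) / (sqrt(2π N)·sqrt(2π·1N)) = sqrt(2 / (2π·1·N)) = sqrt(1/(π·9n)).
Substituting N = 9n: C(18n, 9n) ~ (4)^(9n) · sqrt(1/(π·9n)).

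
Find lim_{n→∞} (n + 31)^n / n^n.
lim = e^31

Rewrite as (1 + 31/n)^(n). By the standard limit (1 + x/n)^n → e^x, we have (1 + 31/n)^n → e^31, and raising to the 1st power gives e^31.
More precisely, ln[(1 + 31/n)^(n)] = n · ln(1 + 31/n) = n · (31/n + O(1/n^2)) = 31 + O(1/n) → 31.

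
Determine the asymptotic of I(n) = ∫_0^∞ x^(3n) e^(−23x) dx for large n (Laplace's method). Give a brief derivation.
I(n) ~ (sqrt(2π·3n) / 23) · (3n/(23e))^(3n)

Write the integrand as exp(3n ln x − 23x) and set f(x) = 3n ln x − 23x. Then f'(x) = 3n/x − 23 = 0 at x* = 3n/23, and f''(x*) = −3n/x*^2 = −23^2/(3n). Laplace's method (interior maximum) gives
  I(n) ~ e^(f(x*)) · sqrt(2π / |f''(x*)|)
        = exp(3n ln(3n/23) − 3n) · sqrt(2π · 3n / 23^2)
        = (3n/23)^(3n) e^(−3n) · sqrt(2π·3n) / 23
        = (sqrt(2π·3n) / 23) · (3n/(23e))^(3n).
This matches Γ(3n+1)/23^(3n+1) with Stirling applied to Γ.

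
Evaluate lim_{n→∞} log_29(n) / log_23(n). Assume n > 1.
lim = ln(23) / ln(29) = log_29(23)

Change of base: log_29(n) = ln n / ln 29 and log_23(n) = ln n / ln 23. The ratio is (ln n / ln 29) · (ln 23 / ln n) = ln 23 / ln 29, a constant independent of n. So the limit is ln 23 / ln 29 = log_29(23).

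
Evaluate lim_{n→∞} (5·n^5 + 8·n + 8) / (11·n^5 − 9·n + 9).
lim = 5/11

For large n the leading n^5 terms dominate both numerator and denominator. Dividing top and bottom by n^5, every other term tends to 0, leaving 5/11.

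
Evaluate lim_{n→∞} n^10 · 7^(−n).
lim = 0

Exponentials with base > 1 dominate every fixed polynomial: for any fixed c, n^c / 7^n → 0 as n → ∞ (e.g. by the ratio test, or by writing 7^n = e^(n ln 7) and noting e^(n ln 7) / n^c → ∞). Hence n^10 · 7^(−n) = n^10 / 7^n → 0.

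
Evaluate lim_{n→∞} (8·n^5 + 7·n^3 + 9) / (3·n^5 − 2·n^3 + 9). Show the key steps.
lim = 8/3

For large n the leading n^5 terms dominate both numerator and denominator. Dividing top and bottom by n^5, every other term tends to 0, leaving 8/3.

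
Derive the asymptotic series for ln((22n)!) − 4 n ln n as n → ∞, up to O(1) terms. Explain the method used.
ln((22n)!) − 4 n ln n = 18 n ln n + 22(ln 22 − 1) n + (1/2) ln(2π·22n) + O(1/n)

Stirling: ln((22n)!) = 22n ln(22n) − 22n + (1/2) ln(2π·22n) + O(1/n).
Expand 22n ln(22n) = 22n (ln n + ln 22) = 22n ln n + 22n ln 22.
Subtract 4n ln n: leading term is (22 − 4) n ln n = 18 n ln n. The next term is 22n ln 22 − 22n = 22(ln 22 − 1) n. Then the (1/2) ln(2π·22n) correction.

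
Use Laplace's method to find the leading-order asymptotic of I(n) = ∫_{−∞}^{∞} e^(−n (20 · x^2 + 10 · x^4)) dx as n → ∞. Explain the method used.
I(n) ~ sqrt(π/(20n))

φ(x) = 20 · x^2 + 10 · x^4 has its unique global minimum at x* = 0 (since φ'(x) = 40x + 40x^3 = 0 only at x = 0 for real x with both coefficients positive, and φ → ∞ as |x| → ∞). At x* = 0, φ(0) = 0 and φ''(0) = 40. Laplace's method then gives
  I(n) ~ sqrt(2π / (n · φ''(0))) · e^(−n φ(0)) = sqrt(2π / (40n)) = sqrt(π/(20n)).
The 10 · x^4 term contributes only at subleading order (an O(1/n) relative correction).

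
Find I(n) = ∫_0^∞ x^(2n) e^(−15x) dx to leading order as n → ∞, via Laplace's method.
I(n) ~ (sqrt(2π·2n) / 15) · (2n/(15e))^(2n)

Write the integrand as exp(2n ln x − 15x) and set f(x) = 2n ln x − 15x. Then f'(x) = 2n/x − 15 = 0 at x* = 2n/15, and f''(x*) = −2n/x*^2 = −15^2/(2n). Laplace's method (interior maximum) gives
  I(n) ~ e^(f(x*)) · sqrt(2π / |f''(x*)|)
        = exp(2n ln(2n/15) − 2n) · sqrt(2π · 2n / 15^2)
        = (2n/15)^(2n) e^(−2n) · sqrt(2π·2n) / 15
        = (sqrt(2π·2n) / 15) · (2n/(15e))^(2n).
This matches Γ(2n+1)/15^(2n+1) with Stirling applied to Γ.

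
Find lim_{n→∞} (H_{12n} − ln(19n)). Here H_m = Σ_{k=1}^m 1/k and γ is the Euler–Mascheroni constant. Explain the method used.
lim = ln(12/19) + γ

By Euler-Maclaurin, H_m = ln m + γ + O(1/m). So
  H_{12n} − ln(19n) = ln(12n) + γ − ln(19n) + O(1/n)
                       = ln(12/19) + γ + O(1/n).
Hence the limit is ln(12/19) + γ.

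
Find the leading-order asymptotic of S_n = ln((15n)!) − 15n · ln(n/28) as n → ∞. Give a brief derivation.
S_n ~ 15n · (ln 420 − 1) + O(ln n)

Stirling: ln((15n)!) = 15n ln(15n) − 15n + O(ln n).
  S_n = 15n ln(15n) − 15n − 15n ln(n/28) + O(ln n)
      = 15n ln(15n) − 15n ln n + 15n ln 28 − 15n + O(ln n)
      = 15n ln 15 + 15n ln 28 − 15n + O(ln n)
      = 15n (ln 420 − 1) + O(ln n).
Numerically ln(420) − 1 ≈ 5.0403.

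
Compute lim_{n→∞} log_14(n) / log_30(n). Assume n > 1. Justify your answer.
lim = ln(30) / ln(14) = log_14(30)

Change of base: log_14(n) = ln n / ln 14 and log_30(n) = ln n / ln 30. The ratio is (ln n / ln 14) · (ln 30 / ln n) = ln 30 / ln 14, a constant independent of n. So the limit is ln 30 / ln 14 = log_14(30).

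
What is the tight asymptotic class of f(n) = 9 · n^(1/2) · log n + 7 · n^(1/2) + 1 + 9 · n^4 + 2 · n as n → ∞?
f(n) ∈ Θ(n^4)

Compare the terms by growth order. For large n, n^a · (log n)^b dominates n^a' · (log n)^b' iff a > a', or (a = a' and b > b'). Ranking the 5 terms shows the dominant one is 9 · n^4. Hence f(n) ∈ Θ(n^4).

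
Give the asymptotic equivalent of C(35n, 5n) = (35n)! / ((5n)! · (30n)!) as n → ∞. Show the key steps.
C(35n, 5n) ~ (823543/46656)^(5n) · sqrt(7/(12π·5n))

Write N = 5n. Apply Stirling to each factorial:
  (7N)! ~ sqrt(2π·7N) · (7N/e)^(7N),
  N! ~ sqrt(2π N) · (N/e)^N,
  (6N)! ~ sqrt(2π·6N) · (6N/e)^(6N).
The exponential factors combine to (7N)^(7N) / (N^N · (6N)^(6N)) = 7^(7N)/6^(6N) = (7^7/6^6)^N = (823543/46656)^N.
The square-root prefactors combine to sqrt(2π·7N) / (sqrt(2π N)·sqrt(2π·6N)) = sqrt(7 / (2π·6·N)) = sqrt(7/(12π·5n)).
Substituting N = 5n: C(35n, 5n) ~ (823543/46656)^(5n) · sqrt(7/(12π·5n)).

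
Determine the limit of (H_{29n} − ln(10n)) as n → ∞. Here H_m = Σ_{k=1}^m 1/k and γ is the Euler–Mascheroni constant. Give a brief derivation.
lim = ln(29/10) + γ

By Euler-Maclaurin, H_m = ln m + γ + O(1/m). So
  H_{29n} − ln(10n) = ln(29n) + γ − ln(10n) + O(1/n)
                       = ln(29/10) + γ + O(1/n).
Hence the limit is ln(29/10) + γ.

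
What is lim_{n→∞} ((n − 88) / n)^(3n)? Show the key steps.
lim = e^(−264)

Rewrite as (1 − 88/n)^(3n). By the standard limit (1 + x/n)^n → e^x, we have (1 − 88/n)^n → e^(−88), and raising to the 3rd power gives e^(−264).
More precisely, ln[(1 − 88/n)^(3n)] = 3n · ln(1 − 88/n) = 3n · (-88/n + O(1/n^2)) = -264 + O(1/n) → -264.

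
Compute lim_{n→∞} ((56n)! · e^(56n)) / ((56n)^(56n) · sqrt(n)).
lim = sqrt(2π·56)

Stirling: (56n)! ~ sqrt(2π·56n) · (56n/e)^(56n). Hence
  (56n)! · e^(56n) / (56n)^(56n) ~ sqrt(2π·56n).
Dividing by sqrt(n): sqrt(2π·56n) / sqrt(n) = sqrt(2π·56) · n^((1−1)/2), so the limit is sqrt(2π·56).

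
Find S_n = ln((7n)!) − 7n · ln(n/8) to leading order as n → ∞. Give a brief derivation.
S_n ~ 7n · (ln 56 − 1) + O(ln n)

Stirling: ln((7n)!) = 7n ln(7n) − 7n + O(ln n).
  S_n = 7n ln(7n) − 7n − 7n ln(n/8) + O(ln n)
      = 7n ln(7n) − 7n ln n + 7n ln 8 − 7n + O(ln n)
      = 7n ln 7 + 7n ln 8 − 7n + O(ln n)
      = 7n (ln 56 − 1) + O(ln n).
Numerically ln(56) − 1 ≈ 3.0254.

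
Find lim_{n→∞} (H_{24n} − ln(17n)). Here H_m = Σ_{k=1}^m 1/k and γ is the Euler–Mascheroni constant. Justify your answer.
lim = ln(24/17) + γ

By Euler-Maclaurin, H_m = ln m + γ + O(1/m). So
  H_{24n} − ln(17n) = ln(24n) + γ − ln(17n) + O(1/n)
                       = ln(24/17) + γ + O(1/n).
Hence the limit is ln(24/17) + γ.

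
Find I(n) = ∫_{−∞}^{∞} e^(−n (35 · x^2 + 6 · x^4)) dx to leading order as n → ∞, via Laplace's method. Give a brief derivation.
I(n) ~ sqrt(π/(35n))

φ(x) = 35 · x^2 + 6 · x^4 has its unique global minimum at x* = 0 (since φ'(x) = 70x + 24x^3 = 0 only at x = 0 for real x with both coefficients positive, and φ → ∞ as |x| → ∞). At x* = 0, φ(0) = 0 and φ''(0) = 70. Laplace's method then gives
  I(n) ~ sqrt(2π / (n · φ''(0))) · e^(−n φ(0)) = sqrt(2π / (70n)) = sqrt(π/(35n)).
The 6 · x^4 term contributes only at subleading order (an O(1/n) relative correction).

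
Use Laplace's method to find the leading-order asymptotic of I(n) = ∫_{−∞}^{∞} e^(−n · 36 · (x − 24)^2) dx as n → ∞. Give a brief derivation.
I(n) = sqrt(π/(36n))

Here φ(x) = 36 · (x − 24)^2 has its unique minimum at x* = 24 with φ(x*) = 0 and φ''(x*) = 72. Laplace's method gives
  I(n) ~ e^(−n φ(x*)) · sqrt(2π / (n · φ''(x*))) = sqrt(2π / (72n)) = sqrt(π/(36n)).
This is exact: substituting u = (x − 24)·sqrt(36n) gives I(n) = (1/sqrt(36n)) ∫_{−∞}^{∞} e^(−u^2) du = sqrt(π/(36n)).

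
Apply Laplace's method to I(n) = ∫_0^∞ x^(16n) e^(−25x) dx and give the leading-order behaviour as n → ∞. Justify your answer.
I(n) ~ (sqrt(2π·16n) / 25) · (16n/(25e))^(16n)

Write the integrand as exp(16n ln x − 25x) and set f(x) = 16n ln x − 25x. Then f'(x) = 16n/x − 25 = 0 at x* = 16n/25, and f''(x*) = −16n/x*^2 = −25^2/(16n). Laplace's method (interior maximum) gives
  I(n) ~ e^(f(x*)) · sqrt(2π / |f''(x*)|)
        = exp(16n ln(16n/25) − 16n) · sqrt(2π · 16n / 25^2)
        = (16n/25)^(16n) e^(−16n) · sqrt(2π·16n) / 25
        = (sqrt(2π·16n) / 25) · (16n/(25e))^(16n).
This matches Γ(16n+1)/25^(16n+1) with Stirling applied to Γ.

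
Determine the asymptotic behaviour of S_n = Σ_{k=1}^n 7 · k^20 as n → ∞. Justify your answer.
S_n ~ n^21 / 3

By integral comparison (Euler-Maclaurin), Σ_{k=1}^n 7 · k^20 = 7 · ∫_0^n x^20 dx + O(n^20) = 7 · n^21/21 = n^21 / 3 + O(n^20). (Equivalently, Faulhaber's formula gives the same leading term.)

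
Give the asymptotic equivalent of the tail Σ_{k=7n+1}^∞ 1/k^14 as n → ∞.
Σ_{k>7n} 1/k^14 ~ 1/(13 · (7n)^13)

Compare to the integral: ∫_{7n}^∞ x^(−14) dx = [−x^(−13)/13]_{7n}^∞ = 1/((14−1)·(7n)^13). Euler-Maclaurin then gives
  Σ_{k>7n} 1/k^14 = ∫_{7n}^∞ dx/x^14 − 1/(2·(7n)^14) + O(1/(7n)^15).
(Equivalently this is ζ(14) − Σ_{k≤7n} 1/k^14.)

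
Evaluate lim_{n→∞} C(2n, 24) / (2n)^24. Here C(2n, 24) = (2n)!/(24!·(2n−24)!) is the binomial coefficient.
lim = 1/24! = 1/620448401733239439360000

With N = 2n → ∞: C(N, 24) / N^24 = [N(N−1)…(N−23)] / (24! · N^24) = (1/24!) · 1 · (1 − 1/(2n)) · … · (1 − 23/(2n)). Each factor → 1 as N → ∞, so the limit is 1/24! = 1/620448401733239439360000.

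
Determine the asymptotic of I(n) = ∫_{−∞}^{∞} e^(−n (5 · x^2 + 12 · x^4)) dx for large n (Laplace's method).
I(n) ~ sqrt(π/(5n))

φ(x) = 5 · x^2 + 12 · x^4 has its unique global minimum at x* = 0 (since φ'(x) = 10x + 48x^3 = 0 only at x = 0 for real x with both coefficients positive, and φ → ∞ as |x| → ∞). At x* = 0, φ(0) = 0 and φ''(0) = 10. Laplace's method then gives
  I(n) ~ sqrt(2π / (n · φ''(0))) · e^(−n φ(0)) = sqrt(2π / (10n)) = sqrt(π/(5n)).
The 12 · x^4 term contributes only at subleading order (an O(1/n) relative correction).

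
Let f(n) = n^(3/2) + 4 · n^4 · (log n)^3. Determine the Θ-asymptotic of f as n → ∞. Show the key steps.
f(n) ∈ Θ(n^4 · (log n)^3)

Compare the terms by growth order. For large n, n^a · (log n)^b dominates n^a' · (log n)^b' iff a > a', or (a = a' and b > b'). Ranking the 2 terms shows the dominant one is 4 · n^4 · (log n)^3. Hence f(n) ∈ Θ(n^4 · (log n)^3).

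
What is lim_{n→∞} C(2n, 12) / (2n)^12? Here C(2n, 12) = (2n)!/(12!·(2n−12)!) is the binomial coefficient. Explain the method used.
lim = 1/12! = 1/479001600

With N = 2n → ∞: C(N, 12) / N^12 = [N(N−1)…(N−11)] / (12! · N^12) = (1/12!) · 1 · (1 − 1/(2n)) · … · (1 − 11/(2n)). Each factor → 1 as N → ∞, so the limit is 1/12! = 1/479001600.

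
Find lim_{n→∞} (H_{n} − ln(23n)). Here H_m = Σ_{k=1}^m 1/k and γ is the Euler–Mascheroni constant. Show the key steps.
lim = −ln 23 + γ

By Euler-Maclaurin, H_m = ln m + γ + O(1/m). So
  H_{n} − ln(23n) = ln(n) + γ − ln(23n) + O(1/n)
                       = ln(1/23) + γ + O(1/n).
Hence the limit is ln(1/23) + γ.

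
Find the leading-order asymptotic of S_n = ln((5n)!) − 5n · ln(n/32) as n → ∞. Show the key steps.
S_n ~ 5n · (ln 160 − 1) + O(ln n)

Stirling: ln((5n)!) = 5n ln(5n) − 5n + O(ln n).
  S_n = 5n ln(5n) − 5n − 5n ln(n/32) + O(ln n)
      = 5n ln(5n) − 5n ln n + 5n ln 32 − 5n + O(ln n)
      = 5n ln 5 + 5n ln 32 − 5n + O(ln n)
      = 5n (ln 160 − 1) + O(ln n).
Numerically ln(160) − 1 ≈ 4.0752.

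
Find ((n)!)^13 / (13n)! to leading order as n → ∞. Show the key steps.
((n)!)^13/(13n)! ~ ((2π·n)^(12/2) / sqrt(13)) · 13^(−13·n)  →  0

Write N = n. Stirling: N! ~ sqrt(2π N)(N/e)^N and (13N)! ~ sqrt(2π·13N)·(13N/e)^(13N).
  (N!)^13/(13N)! ~ (2π N)^(13/2) (N/e)^(13N) / [sqrt(2π·13N) (13N/e)^(13N)]
     = (2π N)^(13/2) / sqrt(2π·13N) · (N/(13N))^(13N)
     = (2π N)^((13−1)/2) / sqrt(13) · 13^(−13N).
Since 13^13 > 1, the factor 13^(−13N) decays exponentially, so the ratio → 0. Substituting N = n gives the stated form.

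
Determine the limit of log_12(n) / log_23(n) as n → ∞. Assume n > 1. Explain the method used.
lim = ln(23) / ln(12) = log_12(23)

Change of base: log_12(n) = ln n / ln 12 and log_23(n) = ln n / ln 23. The ratio is (ln n / ln 12) · (ln 23 / ln n) = ln 23 / ln 12, a constant independent of n. So the limit is ln 23 / ln 12 = log_12(23).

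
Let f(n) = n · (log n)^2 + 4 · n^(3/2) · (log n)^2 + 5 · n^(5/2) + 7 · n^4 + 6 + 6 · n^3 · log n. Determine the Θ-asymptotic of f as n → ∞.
f(n) ∈ Θ(n^4)

Compare the terms by growth order. For large n, n^a · (log n)^b dominates n^a' · (log n)^b' iff a > a', or (a = a' and b > b'). Ranking the 6 terms shows the dominant one is 7 · n^4. Hence f(n) ∈ Θ(n^4).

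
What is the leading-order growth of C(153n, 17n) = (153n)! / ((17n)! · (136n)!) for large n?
C(153n, 17n) ~ (387420489/16777216)^(17n) · sqrt(9/(16π·17n))

Write N = 17n. Apply Stirling to each factorial:
  (9N)! ~ sqrt(2π·9N) · (9N/e)^(9N),
  N! ~ sqrt(2π N) · (N/e)^N,
  (8N)! ~ sqrt(2π·8N) · (8N/e)^(8N).
The exponential factors combine to (9N)^(9N) / (N^N · (8N)^(8N)) = 9^(9N)/8^(8N) = (9^9/8^8)^N = (387420489/16777216)^N.
The square-root prefactors combine to sqrt(2π·9N) / (sqrt(2π N)·sqrt(2π·8N)) = sqrt(9 / (2π·8·N)) = sqrt(9/(16π·17n)).
Substituting N = 17n: C(153n, 17n) ~ (387420489/16777216)^(17n) · sqrt(9/(16π·17n)).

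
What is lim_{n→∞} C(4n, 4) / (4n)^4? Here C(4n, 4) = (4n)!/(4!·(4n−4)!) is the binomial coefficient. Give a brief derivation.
lim = 1/4! = 1/24

With N = 4n → ∞: C(N, 4) / N^4 = [N(N−1)…(N−3)] / (4! · N^4) = (1/4!) · 1 · (1 − 1/(4n)) · (1 − 2/(4n)) · (1 − 3/(4n)). Each factor → 1 as N → ∞, so the limit is 1/4! = 1/24.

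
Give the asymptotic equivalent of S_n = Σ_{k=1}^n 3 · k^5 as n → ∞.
S_n ~ n^6 / 2

By integral comparison (Euler-Maclaurin), Σ_{k=1}^n 3 · k^5 = 3 · ∫_0^n x^5 dx + O(n^5) = 3 · n^6/6 = n^6 / 2 + O(n^5). (Equivalently, Faulhaber's formula gives the same leading term.)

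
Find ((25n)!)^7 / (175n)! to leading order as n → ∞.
((25n)!)^7/(175n)! ~ ((2π·25n)^(6/2) / sqrt(7)) · 7^(−7·25n)  →  0

Write N = 25n. Stirling: N! ~ sqrt(2π N)(N/e)^N and (7N)! ~ sqrt(2π·7N)·(7N/e)^(7N).
  (N!)^7/(7N)! ~ (2π N)^(7/2) (N/e)^(7N) / [sqrt(2π·7N) (7N/e)^(7N)]
     = (2π N)^(7/2) / sqrt(2π·7N) · (N/(7N))^(7N)
     = (2π N)^((7−1)/2) / sqrt(7) · 7^(−7N).
Since 7^7 > 1, the factor 7^(−7N) decays exponentially, so the ratio → 0. Substituting N = 25n gives the stated form.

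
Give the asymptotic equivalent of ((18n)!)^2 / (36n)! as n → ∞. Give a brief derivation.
((18n)!)^2/(36n)! ~ ((2π·18n)^(1/2) / sqrt(2)) · 2^(−2·18n)  →  0

Write N = 18n. Stirling: N! ~ sqrt(2π N)(N/e)^N and (2N)! ~ sqrt(2π·2N)·(2N/e)^(2N).
  (N!)^2/(2N)! ~ (2π N)^(2/2) (N/e)^(2N) / [sqrt(2π·2N) (2N/e)^(2N)]
     = (2π N)^(2/2) / sqrt(2π·2N) · (N/(2N))^(2N)
     = (2π N)^((2−1)/2) / sqrt(2) · 2^(−2N).
Since 2^2 > 1, the factor 2^(−2N) decays exponentially, so the ratio → 0. Substituting N = 18n gives the stated form.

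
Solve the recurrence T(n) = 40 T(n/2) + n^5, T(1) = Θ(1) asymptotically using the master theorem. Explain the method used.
T(n) = Θ(n^(log_2 40))

Master theorem: compare f(n) = n^5 to n^(log_2 40) where log_2 40 ≈ 5.322. Since 5 < log_2 40, we have f(n) = O(n^(log_2 40 − ε)) for some ε > 0 — Case 1. Hence T(n) = Θ(n^(log_2 40)).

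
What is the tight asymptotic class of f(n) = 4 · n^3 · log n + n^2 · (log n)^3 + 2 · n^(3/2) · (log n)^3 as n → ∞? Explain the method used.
f(n) ∈ Θ(n^3 · log n)

Compare the terms by growth order. For large n, n^a · (log n)^b dominates n^a' · (log n)^b' iff a > a', or (a = a' and b > b'). Ranking the 3 terms shows the dominant one is 4 · n^3 · log n. Hence f(n) ∈ Θ(n^3 · log n).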